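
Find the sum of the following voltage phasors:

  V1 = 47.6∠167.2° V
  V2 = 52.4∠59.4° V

Step 1 — Convert each phasor to rectangular form:
  V1 = 47.6·(cos(167.2°) + j·sin(167.2°)) = -46.42 + j10.55 V
  V2 = 52.4·(cos(59.4°) + j·sin(59.4°)) = 26.67 + j45.1 V
Step 2 — Sum components: V_total = -19.74 + j55.65 V.
Step 3 — Convert to polar: |V_total| = 59.05 V, ∠V_total = 109.5°.

V_total = 59.05∠109.5° V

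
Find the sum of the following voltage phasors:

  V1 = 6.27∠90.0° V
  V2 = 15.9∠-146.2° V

Step 1 — Convert each phasor to rectangular form:
  V1 = 6.27·(cos(90.0°) + j·sin(90.0°)) = 0 + j6.27 V
  V2 = 15.9·(cos(-146.2°) + j·sin(-146.2°)) = -13.21 - j8.845 V
Step 2 — Sum components: V_total = -13.21 - j2.575 V.
Step 3 — Convert to polar: |V_total| = 13.46 V, ∠V_total = -169.0°.

V_total = 13.46∠-169.0° V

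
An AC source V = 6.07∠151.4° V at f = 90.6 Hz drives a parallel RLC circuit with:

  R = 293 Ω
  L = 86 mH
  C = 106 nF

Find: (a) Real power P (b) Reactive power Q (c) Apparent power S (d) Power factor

Step 1 — Angular frequency: ω = 2π·f = 2π·90.6 = 569.3 rad/s.
Step 2 — Component impedances:
  R: Z = R = 293 Ω
  L: Z = jωL = j·569.3·0.086 = 0 + j48.96 Ω
  C: Z = 1/(jωC) = -j/(ω·C) = 0 - j1.657e+04 Ω
Step 3 — Parallel combination: 1/Z_total = 1/R + 1/L + 1/C; Z_total = 8.004 + j47.76 Ω = 48.43∠80.5° Ω.
Step 4 — Source phasor: V = 6.07∠151.4° V = -5.329 + j2.906 V.
Step 5 — Current: I = V / Z = 0.04099 + j0.1185 A = 0.1253∠70.9° A.
Step 6 — Complex power: S = V·I* = 0.1258 + j0.7504 VA.
Step 7 — Real power: P = Re(S) = 0.1258 W.
Step 8 — Reactive power: Q = Im(S) = 0.7504 VAR.
Step 9 — Apparent power: |S| = 0.7609 VA.
Step 10 — Power factor: PF = P/|S| = 0.1653 (lagging).

(a) P = 0.1258 W  (b) Q = 0.7504 VAR  (c) S = 0.7609 VA  (d) PF = 0.1653 (lagging)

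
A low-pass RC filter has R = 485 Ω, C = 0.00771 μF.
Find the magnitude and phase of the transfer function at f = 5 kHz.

Step 1 — Angular frequency: ω = 2π·5000 = 3.142e+04 rad/s.
Step 2 — Transfer function: H(jω) = 1/(1 + jωRC).
Step 3 — Denominator: 1 + jωRC = 1 + j·3.142e+04·485·7.71e-09 = 1 + j0.1175.
Step 4 — H = 0.9864 - j0.1159.
Step 5 — Magnitude: |H| = 0.9932 (-0.1 dB); phase: φ = -6.7°.

|H| = 0.9932 (-0.1 dB), φ = -6.7°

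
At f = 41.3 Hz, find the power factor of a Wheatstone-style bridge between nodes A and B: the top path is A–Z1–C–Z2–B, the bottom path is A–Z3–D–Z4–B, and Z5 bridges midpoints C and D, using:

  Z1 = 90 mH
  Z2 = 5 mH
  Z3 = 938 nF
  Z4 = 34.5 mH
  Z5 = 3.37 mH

Step 1 — Angular frequency: ω = 2π·f = 2π·41.3 = 259.5 rad/s.
Step 2 — Component impedances:
  Z1: Z = jωL = j·259.5·0.09 = 0 + j23.35 Ω
  Z2: Z = jωL = j·259.5·0.005 = 0 + j1.297 Ω
  Z3: Z = 1/(jωC) = -j/(ω·C) = 0 - j4108 Ω
  Z4: Z = jωL = j·259.5·0.0345 = 0 + j8.953 Ω
  Z5: Z = jωL = j·259.5·0.00337 = 0 + j0.8745 Ω
Step 3 — Bridge requires nodal analysis (the Z5 bridge couples midpoints C and D, so the two paths cannot be reduced to a simple series/parallel combination). Setting node B to ground and injecting 1 A at node A, the 3-node admittance system at A, C, D solves to V_A = Z_AB = 0 + j24.64 Ω = 24.64∠90.0° Ω.
Step 4 — Power factor: PF = cos(φ) = Re(Z)/|Z| = 0/24.64 = 0.
Step 5 — Type: Im(Z) = 24.64 ⇒ lagging (phase φ = 90.0°).

PF = 0 (lagging, φ = 90.0°)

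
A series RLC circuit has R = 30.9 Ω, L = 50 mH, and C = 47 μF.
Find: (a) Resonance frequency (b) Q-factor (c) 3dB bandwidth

Step 1 — Resonance: ω₀ = 1/√(LC) = 1/√(0.05·4.7e-05) = 652.3 rad/s.
Step 2 — f₀ = ω₀/(2π) = 103.8 Hz.
Step 3 — Series Q: Q = ω₀L/R = 652.3·0.05/30.9 = 1.056.
Step 4 — Bandwidth: Δω = ω₀/Q = 618 rad/s; BW = Δω/(2π) = 98.36 Hz.

(a) f₀ = 103.8 Hz  (b) Q = 1.056  (c) BW = 98.36 Hz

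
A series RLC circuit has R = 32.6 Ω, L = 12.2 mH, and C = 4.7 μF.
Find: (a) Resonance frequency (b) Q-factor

Step 1 — Resonance condition Im(Z)=0 gives ω₀ = 1/√(LC).
Step 2 — ω₀ = 1/√(0.0122·4.7e-06) = 4176 rad/s.
Step 3 — f₀ = ω₀/(2π) = 664.6 Hz.
Step 4 — Series Q: Q = ω₀L/R = 4176·0.0122/32.6 = 1.563.

(a) f₀ = 664.6 Hz  (b) Q = 1.563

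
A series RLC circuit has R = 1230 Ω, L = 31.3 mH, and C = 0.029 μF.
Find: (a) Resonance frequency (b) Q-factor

Step 1 — Resonance condition Im(Z)=0 gives ω₀ = 1/√(LC).
Step 2 — ω₀ = 1/√(0.0313·2.9e-08) = 3.319e+04 rad/s.
Step 3 — f₀ = ω₀/(2π) = 5283 Hz.
Step 4 — Series Q: Q = ω₀L/R = 3.319e+04·0.0313/1230 = 0.8446.

(a) f₀ = 5283 Hz  (b) Q = 0.8446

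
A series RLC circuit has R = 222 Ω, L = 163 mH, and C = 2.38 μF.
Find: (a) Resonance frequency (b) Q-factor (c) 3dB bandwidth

Step 1 — Resonance condition Im(Z)=0 gives ω₀ = 1/√(LC).
Step 2 — ω₀ = 1/√(0.163·2.38e-06) = 1606 rad/s.
Step 3 — f₀ = ω₀/(2π) = 255.5 Hz.
Step 4 — Series Q: Q = ω₀L/R = 1606·0.163/222 = 1.179.
Step 5 — 3dB bandwidth: Δω = ω₀/Q = 1362 rad/s; BW = Δω/(2π) = 216.8 Hz.

(a) f₀ = 255.5 Hz  (b) Q = 1.179  (c) BW = 216.8 Hz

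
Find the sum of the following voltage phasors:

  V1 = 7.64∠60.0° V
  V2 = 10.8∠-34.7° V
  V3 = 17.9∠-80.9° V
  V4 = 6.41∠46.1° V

Step 1 — Convert each phasor to rectangular form:
  V1 = 7.64·(cos(60.0°) + j·sin(60.0°)) = 3.82 + j6.616 V
  V2 = 10.8·(cos(-34.7°) + j·sin(-34.7°)) = 8.879 - j6.148 V
  V3 = 17.9·(cos(-80.9°) + j·sin(-80.9°)) = 2.831 - j17.67 V
  V4 = 6.41·(cos(46.1°) + j·sin(46.1°)) = 4.445 + j4.619 V
Step 2 — Sum components: V_total = 19.97 - j12.59 V.
Step 3 — Convert to polar: |V_total| = 23.61 V, ∠V_total = -32.2°.

V_total = 23.61∠-32.2° V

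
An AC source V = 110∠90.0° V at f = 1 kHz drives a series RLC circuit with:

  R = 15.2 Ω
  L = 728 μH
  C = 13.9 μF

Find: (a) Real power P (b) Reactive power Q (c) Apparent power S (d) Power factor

Step 1 — Angular frequency: ω = 2π·f = 2π·1000 = 6283 rad/s.
Step 2 — Component impedances:
  R: Z = R = 15.2 Ω
  L: Z = jωL = j·6283·0.000728 = 0 + j4.574 Ω
  C: Z = 1/(jωC) = -j/(ω·C) = 0 - j11.45 Ω
Step 3 — Series combination: Z_total = R + L + C = 15.2 - j6.876 Ω = 16.68∠-24.3° Ω.
Step 4 — Source phasor: V = 110∠90.0° V = 0 + j110 V.
Step 5 — Current: I = V / Z = -2.718 + j6.008 A = 6.594∠114.3° A.
Step 6 — Complex power: S = V·I* = 660.8 - j298.9 VA.
Step 7 — Real power: P = Re(S) = 660.8 W.
Step 8 — Reactive power: Q = Im(S) = -298.9 VAR.
Step 9 — Apparent power: |S| = 725.3 VA.
Step 10 — Power factor: PF = P/|S| = 0.9111 (leading).

(a) P = 660.8 W  (b) Q = -298.9 VAR  (c) S = 725.3 VA  (d) PF = 0.9111 (leading)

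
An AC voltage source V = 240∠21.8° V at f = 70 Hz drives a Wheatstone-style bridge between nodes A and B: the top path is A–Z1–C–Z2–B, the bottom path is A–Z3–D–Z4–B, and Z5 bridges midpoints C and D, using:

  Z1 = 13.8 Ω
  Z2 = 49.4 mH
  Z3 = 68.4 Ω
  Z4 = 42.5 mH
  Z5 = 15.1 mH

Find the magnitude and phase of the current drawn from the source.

Step 1 — Angular frequency: ω = 2π·f = 2π·70 = 439.8 rad/s.
Step 2 — Component impedances:
  Z1: Z = R = 13.8 Ω
  Z2: Z = jωL = j·439.8·0.0494 = 0 + j21.73 Ω
  Z3: Z = R = 68.4 Ω
  Z4: Z = jωL = j·439.8·0.0425 = 0 + j18.69 Ω
  Z5: Z = jωL = j·439.8·0.0151 = 0 + j6.641 Ω
Step 3 — Bridge requires nodal analysis (the Z5 bridge couples midpoints C and D, so the two paths cannot be reduced to a simple series/parallel combination). Setting node B to ground and injecting 1 A at node A, the 3-node admittance system at A, C, D solves to V_A = Z_AB = 11.54 + j10.82 Ω = 15.82∠43.2° Ω.
Step 4 — Source phasor: V = 240∠21.8° V = 222.8 + j89.13 V.
Step 5 — Ohm's law: I = V / Z_total = (222.8 + j89.13) / (11.54 + j10.82) = 14.13 - j5.529 A.
Step 6 — Convert to polar: |I| = 15.17 A, ∠I = -21.4°.

I = 15.17∠-21.4° A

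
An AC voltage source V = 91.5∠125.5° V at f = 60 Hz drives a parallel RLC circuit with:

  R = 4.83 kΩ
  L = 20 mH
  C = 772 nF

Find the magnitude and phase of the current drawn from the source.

Step 1 — Angular frequency: ω = 2π·f = 2π·60 = 377 rad/s.
Step 2 — Component impedances:
  R: Z = R = 4830 Ω
  L: Z = jωL = j·377·0.02 = 0 + j7.54 Ω
  C: Z = 1/(jωC) = -j/(ω·C) = 0 - j3436 Ω
Step 3 — Parallel combination: 1/Z_total = 1/R + 1/L + 1/C; Z_total = 0.01182 + j7.556 Ω = 7.556∠89.9° Ω.
Step 4 — Source phasor: V = 91.5∠125.5° V = -53.13 + j74.49 V.
Step 5 — Ohm's law: I = V / Z_total = (-53.13 + j74.49) / (0.01182 + j7.556) = 9.847 + j7.047 A.
Step 6 — Convert to polar: |I| = 12.11 A, ∠I = 35.6°.

I = 12.11∠35.6° A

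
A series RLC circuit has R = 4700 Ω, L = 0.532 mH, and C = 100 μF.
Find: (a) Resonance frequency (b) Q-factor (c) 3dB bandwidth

Step 1 — Resonance condition Im(Z)=0 gives ω₀ = 1/√(LC).
Step 2 — ω₀ = 1/√(0.000532·0.0001) = 4336 rad/s.
Step 3 — f₀ = ω₀/(2π) = 690 Hz.
Step 4 — Series Q: Q = ω₀L/R = 4336·0.000532/4700 = 0.0004907.
Step 5 — 3dB bandwidth: Δω = ω₀/Q = 8.835e+06 rad/s; BW = Δω/(2π) = 1.406e+06 Hz.

(a) f₀ = 690 Hz  (b) Q = 0.0004907  (c) BW = 1.406e+06 Hz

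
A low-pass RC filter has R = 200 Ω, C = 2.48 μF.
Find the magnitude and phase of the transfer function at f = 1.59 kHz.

Step 1 — Angular frequency: ω = 2π·1590 = 9990 rad/s.
Step 2 — Transfer function: H(jω) = 1/(1 + jωRC).
Step 3 — Denominator: 1 + jωRC = 1 + j·9990·200·2.48e-06 = 1 + j4.955.
Step 4 — H = 0.03913 - j0.1939.
Step 5 — Magnitude: |H| = 0.1978 (-14.1 dB); phase: φ = -78.6°.

|H| = 0.1978 (-14.1 dB), φ = -78.6°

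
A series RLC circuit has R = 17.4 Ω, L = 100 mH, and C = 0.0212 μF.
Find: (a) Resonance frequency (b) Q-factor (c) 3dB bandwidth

Step 1 — Resonance condition Im(Z)=0 gives ω₀ = 1/√(LC).
Step 2 — ω₀ = 1/√(0.1·2.12e-08) = 2.172e+04 rad/s.
Step 3 — f₀ = ω₀/(2π) = 3457 Hz.
Step 4 — Series Q: Q = ω₀L/R = 2.172e+04·0.1/17.4 = 124.8.
Step 5 — 3dB bandwidth: Δω = ω₀/Q = 174 rad/s; BW = Δω/(2π) = 27.69 Hz.

(a) f₀ = 3457 Hz  (b) Q = 124.8  (c) BW = 27.69 Hz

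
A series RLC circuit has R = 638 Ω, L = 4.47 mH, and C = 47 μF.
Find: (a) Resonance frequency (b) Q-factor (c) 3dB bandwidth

Step 1 — Resonance condition Im(Z)=0 gives ω₀ = 1/√(LC).
Step 2 — ω₀ = 1/√(0.00447·4.7e-05) = 2182 rad/s.
Step 3 — f₀ = ω₀/(2π) = 347.2 Hz.
Step 4 — Series Q: Q = ω₀L/R = 2182·0.00447/638 = 0.01529.
Step 5 — 3dB bandwidth: Δω = ω₀/Q = 1.427e+05 rad/s; BW = Δω/(2π) = 2.272e+04 Hz.

(a) f₀ = 347.2 Hz  (b) Q = 0.01529  (c) BW = 2.272e+04 Hz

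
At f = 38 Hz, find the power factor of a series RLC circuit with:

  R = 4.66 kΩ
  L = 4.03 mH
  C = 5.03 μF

Step 1 — Angular frequency: ω = 2π·f = 2π·38 = 238.8 rad/s.
Step 2 — Component impedances:
  R: Z = R = 4660 Ω
  L: Z = jωL = j·238.8·0.00403 = 0 + j0.9622 Ω
  C: Z = 1/(jωC) = -j/(ω·C) = 0 - j832.7 Ω
Step 3 — Series combination: Z_total = R + L + C = 4660 - j831.7 Ω = 4734∠-10.1° Ω.
Step 4 — Power factor: PF = cos(φ) = Re(Z)/|Z| = 4660/4734 = 0.9844.
Step 5 — Type: Im(Z) = -831.7 ⇒ leading (phase φ = -10.1°).

PF = 0.9844 (leading, φ = -10.1°)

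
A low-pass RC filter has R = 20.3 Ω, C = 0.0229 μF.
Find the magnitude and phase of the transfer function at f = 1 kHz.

Step 1 — Angular frequency: ω = 2π·1000 = 6283 rad/s.
Step 2 — Transfer function: H(jω) = 1/(1 + jωRC).
Step 3 — Denominator: 1 + jωRC = 1 + j·6283·20.3·2.29e-08 = 1 + j0.002921.
Step 4 — H = 1 - j0.002921.
Step 5 — Magnitude: |H| = 1 (-0.0 dB); phase: φ = -0.2°.

|H| = 1 (-0.0 dB), φ = -0.2°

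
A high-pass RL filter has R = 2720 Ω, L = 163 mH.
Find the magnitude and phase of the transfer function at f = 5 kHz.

Step 1 — Angular frequency: ω = 2π·5000 = 3.142e+04 rad/s.
Step 2 — Transfer function: H(jω) = jωL/(R + jωL).
Step 3 — Numerator jωL = j·5121; denominator R + jωL = 2720 + j5121.
Step 4 — H = 0.7799 + j0.4143.
Step 5 — Magnitude: |H| = 0.8831 (-1.1 dB); phase: φ = 28.0°.

|H| = 0.8831 (-1.1 dB), φ = 28.0°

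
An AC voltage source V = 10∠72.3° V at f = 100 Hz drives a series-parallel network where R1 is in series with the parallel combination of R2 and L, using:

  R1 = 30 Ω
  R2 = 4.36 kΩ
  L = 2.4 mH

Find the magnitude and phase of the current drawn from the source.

Step 1 — Angular frequency: ω = 2π·f = 2π·100 = 628.3 rad/s.
Step 2 — Component impedances:
  R1: Z = R = 30 Ω
  R2: Z = R = 4360 Ω
  L: Z = jωL = j·628.3·0.0024 = 0 + j1.508 Ω
Step 3 — Parallel branch: R2 || L = 1/(1/R2 + 1/L) = 0.0005215 + j1.508 Ω.
Step 4 — Series with R1: Z_total = R1 + (R2 || L) = 30 + j1.508 Ω = 30.04∠2.9° Ω.
Step 5 — Source phasor: V = 10∠72.3° V = 3.04 + j9.527 V.
Step 6 — Ohm's law: I = V / Z_total = (3.04 + j9.527) / (30 + j1.508) = 0.117 + j0.3117 A.
Step 7 — Convert to polar: |I| = 0.3329 A, ∠I = 69.4°.

I = 0.3329∠69.4° A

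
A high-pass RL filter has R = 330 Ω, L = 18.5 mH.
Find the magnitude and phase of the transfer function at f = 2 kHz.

Step 1 — Angular frequency: ω = 2π·2000 = 1.257e+04 rad/s.
Step 2 — Transfer function: H(jω) = jωL/(R + jωL).
Step 3 — Numerator jωL = j·232.5; denominator R + jωL = 330 + j232.5.
Step 4 — H = 0.3317 + j0.4708.
Step 5 — Magnitude: |H| = 0.5759 (-4.8 dB); phase: φ = 54.8°.

|H| = 0.5759 (-4.8 dB), φ = 54.8°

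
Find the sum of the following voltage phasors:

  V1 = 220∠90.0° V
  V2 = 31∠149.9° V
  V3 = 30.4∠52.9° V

Step 1 — Convert each phasor to rectangular form:
  V1 = 220·(cos(90.0°) + j·sin(90.0°)) = 0 + j220 V
  V2 = 31·(cos(149.9°) + j·sin(149.9°)) = -26.82 + j15.55 V
  V3 = 30.4·(cos(52.9°) + j·sin(52.9°)) = 18.34 + j24.25 V
Step 2 — Sum components: V_total = -8.482 + j259.8 V.
Step 3 — Convert to polar: |V_total| = 259.9 V, ∠V_total = 91.9°.

V_total = 259.9∠91.9° V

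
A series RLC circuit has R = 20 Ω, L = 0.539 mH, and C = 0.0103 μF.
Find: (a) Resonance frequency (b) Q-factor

Step 1 — Resonance condition Im(Z)=0 gives ω₀ = 1/√(LC).
Step 2 — ω₀ = 1/√(0.000539·1.03e-08) = 4.244e+05 rad/s.
Step 3 — f₀ = ω₀/(2π) = 6.755e+04 Hz.
Step 4 — Series Q: Q = ω₀L/R = 4.244e+05·0.000539/20 = 11.44.

(a) f₀ = 6.755e+04 Hz  (b) Q = 11.44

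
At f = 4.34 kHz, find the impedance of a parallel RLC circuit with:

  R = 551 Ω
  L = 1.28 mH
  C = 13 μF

Step 1 — Angular frequency: ω = 2π·f = 2π·4340 = 2.727e+04 rad/s.
Step 2 — Component impedances:
  R: Z = R = 551 Ω
  L: Z = jωL = j·2.727e+04·0.00128 = 0 + j34.9 Ω
  C: Z = 1/(jωC) = -j/(ω·C) = 0 - j2.821 Ω
Step 3 — Parallel combination: 1/Z_total = 1/R + 1/L + 1/C; Z_total = 0.01709 - j3.069 Ω = 3.069∠-89.7° Ω.

Z = 0.01709 - j3.069 Ω = 3.069∠-89.7° Ω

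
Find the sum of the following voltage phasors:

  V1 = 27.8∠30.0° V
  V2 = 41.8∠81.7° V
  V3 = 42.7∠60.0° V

Step 1 — Convert each phasor to rectangular form:
  V1 = 27.8·(cos(30.0°) + j·sin(30.0°)) = 24.08 + j13.9 V
  V2 = 41.8·(cos(81.7°) + j·sin(81.7°)) = 6.034 + j41.36 V
  V3 = 42.7·(cos(60.0°) + j·sin(60.0°)) = 21.35 + j36.98 V
Step 2 — Sum components: V_total = 51.46 + j92.24 V.
Step 3 — Convert to polar: |V_total| = 105.6 V, ∠V_total = 60.8°.

V_total = 105.6∠60.8° V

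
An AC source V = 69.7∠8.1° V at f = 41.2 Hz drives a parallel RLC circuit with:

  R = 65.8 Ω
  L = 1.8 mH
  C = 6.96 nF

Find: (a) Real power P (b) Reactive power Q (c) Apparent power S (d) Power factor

Step 1 — Angular frequency: ω = 2π·f = 2π·41.2 = 258.9 rad/s.
Step 2 — Component impedances:
  R: Z = R = 65.8 Ω
  L: Z = jωL = j·258.9·0.0018 = 0 + j0.466 Ω
  C: Z = 1/(jωC) = -j/(ω·C) = 0 - j5.55e+05 Ω
Step 3 — Parallel combination: 1/Z_total = 1/R + 1/L + 1/C; Z_total = 0.0033 + j0.4659 Ω = 0.4659∠89.6° Ω.
Step 4 — Source phasor: V = 69.7∠8.1° V = 69 + j9.821 V.
Step 5 — Current: I = V / Z = 22.13 - j147.9 A = 149.6∠-81.5° A.
Step 6 — Complex power: S = V·I* = 73.83 + j1.043e+04 VA.
Step 7 — Real power: P = Re(S) = 73.83 W.
Step 8 — Reactive power: Q = Im(S) = 1.043e+04 VAR.
Step 9 — Apparent power: |S| = 1.043e+04 VA.
Step 10 — Power factor: PF = P/|S| = 0.007081 (lagging).

(a) P = 73.83 W  (b) Q = 1.043e+04 VAR  (c) S = 1.043e+04 VA  (d) PF = 0.007081 (lagging)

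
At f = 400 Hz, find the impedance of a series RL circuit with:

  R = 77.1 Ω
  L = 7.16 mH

Step 1 — Angular frequency: ω = 2π·f = 2π·400 = 2513 rad/s.
Step 2 — Component impedances:
  R: Z = R = 77.1 Ω
  L: Z = jωL = j·2513·0.00716 = 0 + j18 Ω
Step 3 — Series combination: Z_total = R + L = 77.1 + j18 Ω = 79.17∠13.1° Ω.

Z = 77.1 + j18 Ω = 79.17∠13.1° Ω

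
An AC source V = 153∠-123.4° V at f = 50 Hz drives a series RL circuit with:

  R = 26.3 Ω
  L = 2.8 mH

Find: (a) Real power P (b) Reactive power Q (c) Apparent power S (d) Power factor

Step 1 — Angular frequency: ω = 2π·f = 2π·50 = 314.2 rad/s.
Step 2 — Component impedances:
  R: Z = R = 26.3 Ω
  L: Z = jωL = j·314.2·0.0028 = 0 + j0.8796 Ω
Step 3 — Series combination: Z_total = R + L = 26.3 + j0.8796 Ω = 26.31∠1.9° Ω.
Step 4 — Source phasor: V = 153∠-123.4° V = -84.22 - j127.7 V.
Step 5 — Current: I = V / Z = -3.361 - j4.744 A = 5.814∠-125.3° A.
Step 6 — Complex power: S = V·I* = 889.1 + j29.74 VA.
Step 7 — Real power: P = Re(S) = 889.1 W.
Step 8 — Reactive power: Q = Im(S) = 29.74 VAR.
Step 9 — Apparent power: |S| = 889.6 VA.
Step 10 — Power factor: PF = P/|S| = 0.9994 (lagging).

(a) P = 889.1 W  (b) Q = 29.74 VAR  (c) S = 889.6 VA  (d) PF = 0.9994 (lagging)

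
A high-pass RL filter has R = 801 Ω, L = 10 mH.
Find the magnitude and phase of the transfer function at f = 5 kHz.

Step 1 — Angular frequency: ω = 2π·5000 = 3.142e+04 rad/s.
Step 2 — Transfer function: H(jω) = jωL/(R + jωL).
Step 3 — Numerator jωL = j·314.2; denominator R + jωL = 801 + j314.2.
Step 4 — H = 0.1333 + j0.3399.
Step 5 — Magnitude: |H| = 0.3651 (-8.8 dB); phase: φ = 68.6°.

|H| = 0.3651 (-8.8 dB), φ = 68.6°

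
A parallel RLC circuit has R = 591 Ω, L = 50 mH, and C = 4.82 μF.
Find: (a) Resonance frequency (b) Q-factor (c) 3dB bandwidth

Step 1 — Resonance: ω₀ = 1/√(LC) = 1/√(0.05·4.82e-06) = 2037 rad/s.
Step 2 — f₀ = ω₀/(2π) = 324.2 Hz.
Step 3 — Parallel Q: Q = R/(ω₀L) = 591/(2037·0.05) = 5.803.
Step 4 — Bandwidth: Δω = ω₀/Q = 351 rad/s; BW = Δω/(2π) = 55.87 Hz.

(a) f₀ = 324.2 Hz  (b) Q = 5.803  (c) BW = 55.87 Hz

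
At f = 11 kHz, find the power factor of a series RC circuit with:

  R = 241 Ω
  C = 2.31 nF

Step 1 — Angular frequency: ω = 2π·f = 2π·1.1e+04 = 6.912e+04 rad/s.
Step 2 — Component impedances:
  R: Z = R = 241 Ω
  C: Z = 1/(jωC) = -j/(ω·C) = 0 - j6263 Ω
Step 3 — Series combination: Z_total = R + C = 241 - j6263 Ω = 6268∠-87.8° Ω.
Step 4 — Power factor: PF = cos(φ) = Re(Z)/|Z| = 241/6268 = 0.03845.
Step 5 — Type: Im(Z) = -6263 ⇒ leading (phase φ = -87.8°).

PF = 0.03845 (leading, φ = -87.8°)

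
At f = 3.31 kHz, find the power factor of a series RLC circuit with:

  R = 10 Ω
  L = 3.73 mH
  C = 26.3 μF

Step 1 — Angular frequency: ω = 2π·f = 2π·3310 = 2.08e+04 rad/s.
Step 2 — Component impedances:
  R: Z = R = 10 Ω
  L: Z = jωL = j·2.08e+04·0.00373 = 0 + j77.57 Ω
  C: Z = 1/(jωC) = -j/(ω·C) = 0 - j1.828 Ω
Step 3 — Series combination: Z_total = R + L + C = 10 + j75.75 Ω = 76.4∠82.5° Ω.
Step 4 — Power factor: PF = cos(φ) = Re(Z)/|Z| = 10/76.4 = 0.1309.
Step 5 — Type: Im(Z) = 75.75 ⇒ lagging (phase φ = 82.5°).

PF = 0.1309 (lagging, φ = 82.5°)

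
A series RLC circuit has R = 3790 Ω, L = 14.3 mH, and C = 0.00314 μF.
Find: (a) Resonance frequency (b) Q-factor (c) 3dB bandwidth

Step 1 — Resonance: ω₀ = 1/√(LC) = 1/√(0.0143·3.14e-09) = 1.492e+05 rad/s.
Step 2 — f₀ = ω₀/(2π) = 2.375e+04 Hz.
Step 3 — Series Q: Q = ω₀L/R = 1.492e+05·0.0143/3790 = 0.5631.
Step 4 — Bandwidth: Δω = ω₀/Q = 2.65e+05 rad/s; BW = Δω/(2π) = 4.218e+04 Hz.

(a) f₀ = 2.375e+04 Hz  (b) Q = 0.5631  (c) BW = 4.218e+04 Hz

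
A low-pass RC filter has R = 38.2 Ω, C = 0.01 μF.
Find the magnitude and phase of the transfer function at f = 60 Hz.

Step 1 — Angular frequency: ω = 2π·60 = 377 rad/s.
Step 2 — Transfer function: H(jω) = 1/(1 + jωRC).
Step 3 — Denominator: 1 + jωRC = 1 + j·377·38.2·1e-08 = 1 + j0.000144.
Step 4 — H = 1 - j0.000144.
Step 5 — Magnitude: |H| = 1 (-0.0 dB); phase: φ = -0.0°.

|H| = 1 (-0.0 dB), φ = -0.0°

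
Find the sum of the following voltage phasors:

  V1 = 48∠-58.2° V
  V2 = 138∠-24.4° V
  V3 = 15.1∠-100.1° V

Step 1 — Convert each phasor to rectangular form:
  V1 = 48·(cos(-58.2°) + j·sin(-58.2°)) = 25.29 - j40.79 V
  V2 = 138·(cos(-24.4°) + j·sin(-24.4°)) = 125.7 - j57.01 V
  V3 = 15.1·(cos(-100.1°) + j·sin(-100.1°)) = -2.648 - j14.87 V
Step 2 — Sum components: V_total = 148.3 - j112.7 V.
Step 3 — Convert to polar: |V_total| = 186.3 V, ∠V_total = -37.2°.

V_total = 186.3∠-37.2° V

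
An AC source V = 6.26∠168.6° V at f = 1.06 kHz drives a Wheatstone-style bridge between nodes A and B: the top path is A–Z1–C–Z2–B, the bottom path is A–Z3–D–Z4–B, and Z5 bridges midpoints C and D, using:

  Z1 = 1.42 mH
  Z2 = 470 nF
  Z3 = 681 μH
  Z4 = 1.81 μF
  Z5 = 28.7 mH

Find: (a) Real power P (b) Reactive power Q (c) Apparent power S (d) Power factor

Step 1 — Angular frequency: ω = 2π·f = 2π·1060 = 6660 rad/s.
Step 2 — Component impedances:
  Z1: Z = jωL = j·6660·0.00142 = 0 + j9.457 Ω
  Z2: Z = 1/(jωC) = -j/(ω·C) = 0 - j319.5 Ω
  Z3: Z = jωL = j·6660·0.000681 = 0 + j4.536 Ω
  Z4: Z = 1/(jωC) = -j/(ω·C) = 0 - j82.95 Ω
  Z5: Z = jωL = j·6660·0.0287 = 0 + j191.1 Ω
Step 3 — Bridge requires nodal analysis (the Z5 bridge couples midpoints C and D, so the two paths cannot be reduced to a simple series/parallel combination). Setting node B to ground and injecting 1 A at node A, the 3-node admittance system at A, C, D solves to V_A = Z_AB = 0 - j62.6 Ω = 62.6∠-90.0° Ω.
Step 4 — Source phasor: V = 6.26∠168.6° V = -6.136 + j1.237 V.
Step 5 — Current: I = V / Z = -0.01977 - j0.09803 A = 0.1∠-101.4° A.
Step 6 — Complex power: S = V·I* = 0 - j0.626 VA.
Step 7 — Real power: P = Re(S) = 0 W.
Step 8 — Reactive power: Q = Im(S) = -0.626 VAR.
Step 9 — Apparent power: |S| = 0.626 VA.
Step 10 — Power factor: PF = P/|S| = 0 (leading).

(a) P = 0 W  (b) Q = -0.626 VAR  (c) S = 0.626 VA  (d) PF = 0 (leading)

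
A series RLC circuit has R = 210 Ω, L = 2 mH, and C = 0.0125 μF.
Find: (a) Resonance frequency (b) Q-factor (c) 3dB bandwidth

Step 1 — Resonance condition Im(Z)=0 gives ω₀ = 1/√(LC).
Step 2 — ω₀ = 1/√(0.002·1.25e-08) = 2e+05 rad/s.
Step 3 — f₀ = ω₀/(2π) = 3.183e+04 Hz.
Step 4 — Series Q: Q = ω₀L/R = 2e+05·0.002/210 = 1.905.
Step 5 — 3dB bandwidth: Δω = ω₀/Q = 1.05e+05 rad/s; BW = Δω/(2π) = 1.671e+04 Hz.

(a) f₀ = 3.183e+04 Hz  (b) Q = 1.905  (c) BW = 1.671e+04 Hz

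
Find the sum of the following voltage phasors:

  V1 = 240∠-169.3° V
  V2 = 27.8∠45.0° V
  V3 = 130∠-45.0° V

Step 1 — Convert each phasor to rectangular form:
  V1 = 240·(cos(-169.3°) + j·sin(-169.3°)) = -235.8 - j44.56 V
  V2 = 27.8·(cos(45.0°) + j·sin(45.0°)) = 19.66 + j19.66 V
  V3 = 130·(cos(-45.0°) + j·sin(-45.0°)) = 91.92 - j91.92 V
Step 2 — Sum components: V_total = -124.2 - j116.8 V.
Step 3 — Convert to polar: |V_total| = 170.5 V, ∠V_total = -136.8°.

V_total = 170.5∠-136.8° V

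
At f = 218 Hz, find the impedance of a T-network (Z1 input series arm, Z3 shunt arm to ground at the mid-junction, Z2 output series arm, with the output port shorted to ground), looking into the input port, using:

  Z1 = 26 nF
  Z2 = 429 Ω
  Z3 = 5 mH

Step 1 — Angular frequency: ω = 2π·f = 2π·218 = 1370 rad/s.
Step 2 — Component impedances:
  Z1: Z = 1/(jωC) = -j/(ω·C) = 0 - j2.808e+04 Ω
  Z2: Z = R = 429 Ω
  Z3: Z = jωL = j·1370·0.005 = 0 + j6.849 Ω
Step 3 — With the output port shorted to ground, the output series arm Z2 runs from the junction to ground; the shunt arm Z3 also runs from the junction to ground. They appear in parallel: Z3 || Z2 = 0.1093 + j6.847 Ω.
Step 4 — Series with input arm Z1: Z_in = Z1 + (Z3 || Z2) = 0.1093 - j2.807e+04 Ω = 2.807e+04∠-90.0° Ω.

Z = 0.1093 - j2.807e+04 Ω = 2.807e+04∠-90.0° Ω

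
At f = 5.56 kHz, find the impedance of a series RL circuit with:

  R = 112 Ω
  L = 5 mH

Step 1 — Angular frequency: ω = 2π·f = 2π·5560 = 3.493e+04 rad/s.
Step 2 — Component impedances:
  R: Z = R = 112 Ω
  L: Z = jωL = j·3.493e+04·0.005 = 0 + j174.7 Ω
Step 3 — Series combination: Z_total = R + L = 112 + j174.7 Ω = 207.5∠57.3° Ω.

Z = 112 + j174.7 Ω = 207.5∠57.3° Ω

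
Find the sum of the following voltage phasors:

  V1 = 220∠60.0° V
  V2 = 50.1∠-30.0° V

Step 1 — Convert each phasor to rectangular form:
  V1 = 220·(cos(60.0°) + j·sin(60.0°)) = 110 + j190.5 V
  V2 = 50.1·(cos(-30.0°) + j·sin(-30.0°)) = 43.39 - j25.05 V
Step 2 — Sum components: V_total = 153.4 + j165.5 V.
Step 3 — Convert to polar: |V_total| = 225.6 V, ∠V_total = 47.2°.

V_total = 225.6∠47.2° V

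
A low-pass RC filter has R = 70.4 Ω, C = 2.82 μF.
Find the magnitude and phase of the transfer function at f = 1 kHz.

Step 1 — Angular frequency: ω = 2π·1000 = 6283 rad/s.
Step 2 — Transfer function: H(jω) = 1/(1 + jωRC).
Step 3 — Denominator: 1 + jωRC = 1 + j·6283·70.4·2.82e-06 = 1 + j1.247.
Step 4 — H = 0.3912 - j0.488.
Step 5 — Magnitude: |H| = 0.6255 (-4.1 dB); phase: φ = -51.3°.

|H| = 0.6255 (-4.1 dB), φ = -51.3°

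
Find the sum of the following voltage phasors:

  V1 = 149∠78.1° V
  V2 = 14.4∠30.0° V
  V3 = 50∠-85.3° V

Step 1 — Convert each phasor to rectangular form:
  V1 = 149·(cos(78.1°) + j·sin(78.1°)) = 30.72 + j145.8 V
  V2 = 14.4·(cos(30.0°) + j·sin(30.0°)) = 12.47 + j7.2 V
  V3 = 50·(cos(-85.3°) + j·sin(-85.3°)) = 4.097 - j49.83 V
Step 2 — Sum components: V_total = 47.29 + j103.2 V.
Step 3 — Convert to polar: |V_total| = 113.5 V, ∠V_total = 65.4°.

V_total = 113.5∠65.4° V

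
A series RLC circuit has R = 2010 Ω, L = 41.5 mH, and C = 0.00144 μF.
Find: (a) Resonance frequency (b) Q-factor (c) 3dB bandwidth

Step 1 — Resonance: ω₀ = 1/√(LC) = 1/√(0.0415·1.44e-09) = 1.294e+05 rad/s.
Step 2 — f₀ = ω₀/(2π) = 2.059e+04 Hz.
Step 3 — Series Q: Q = ω₀L/R = 1.294e+05·0.0415/2010 = 2.671.
Step 4 — Bandwidth: Δω = ω₀/Q = 4.843e+04 rad/s; BW = Δω/(2π) = 7708 Hz.

(a) f₀ = 2.059e+04 Hz  (b) Q = 2.671  (c) BW = 7708 Hz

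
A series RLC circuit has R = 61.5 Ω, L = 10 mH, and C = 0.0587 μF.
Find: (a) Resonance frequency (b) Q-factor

Step 1 — Resonance condition Im(Z)=0 gives ω₀ = 1/√(LC).
Step 2 — ω₀ = 1/√(0.01·5.87e-08) = 4.127e+04 rad/s.
Step 3 — f₀ = ω₀/(2π) = 6569 Hz.
Step 4 — Series Q: Q = ω₀L/R = 4.127e+04·0.01/61.5 = 6.711.

(a) f₀ = 6569 Hz  (b) Q = 6.711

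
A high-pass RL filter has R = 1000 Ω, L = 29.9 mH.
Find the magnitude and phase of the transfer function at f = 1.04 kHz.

Step 1 — Angular frequency: ω = 2π·1040 = 6535 rad/s.
Step 2 — Transfer function: H(jω) = jωL/(R + jωL).
Step 3 — Numerator jωL = j·195.4; denominator R + jωL = 1000 + j195.4.
Step 4 — H = 0.03677 + j0.1882.
Step 5 — Magnitude: |H| = 0.1918 (-14.3 dB); phase: φ = 78.9°.

|H| = 0.1918 (-14.3 dB), φ = 78.9°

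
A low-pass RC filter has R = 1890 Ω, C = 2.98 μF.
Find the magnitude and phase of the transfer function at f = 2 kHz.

Step 1 — Angular frequency: ω = 2π·2000 = 1.257e+04 rad/s.
Step 2 — Transfer function: H(jω) = 1/(1 + jωRC).
Step 3 — Denominator: 1 + jωRC = 1 + j·1.257e+04·1890·2.98e-06 = 1 + j70.78.
Step 4 — H = 0.0001996 - j0.01413.
Step 5 — Magnitude: |H| = 0.01413 (-37.0 dB); phase: φ = -89.2°.

|H| = 0.01413 (-37.0 dB), φ = -89.2°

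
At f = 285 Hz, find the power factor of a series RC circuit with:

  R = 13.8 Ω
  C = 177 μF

Step 1 — Angular frequency: ω = 2π·f = 2π·285 = 1791 rad/s.
Step 2 — Component impedances:
  R: Z = R = 13.8 Ω
  C: Z = 1/(jωC) = -j/(ω·C) = 0 - j3.155 Ω
Step 3 — Series combination: Z_total = R + C = 13.8 - j3.155 Ω = 14.16∠-12.9° Ω.
Step 4 — Power factor: PF = cos(φ) = Re(Z)/|Z| = 13.8/14.1561 = 0.9748.
Step 5 — Type: Im(Z) = -3.155 ⇒ leading (phase φ = -12.9°).

PF = 0.9748 (leading, φ = -12.9°)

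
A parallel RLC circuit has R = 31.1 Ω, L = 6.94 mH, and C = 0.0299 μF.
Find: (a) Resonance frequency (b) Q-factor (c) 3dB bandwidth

Step 1 — Resonance: ω₀ = 1/√(LC) = 1/√(0.00694·2.99e-08) = 6.942e+04 rad/s.
Step 2 — f₀ = ω₀/(2π) = 1.105e+04 Hz.
Step 3 — Parallel Q: Q = R/(ω₀L) = 31.1/(6.942e+04·0.00694) = 0.06455.
Step 4 — Bandwidth: Δω = ω₀/Q = 1.075e+06 rad/s; BW = Δω/(2π) = 1.712e+05 Hz.

(a) f₀ = 1.105e+04 Hz  (b) Q = 0.06455  (c) BW = 1.712e+05 Hz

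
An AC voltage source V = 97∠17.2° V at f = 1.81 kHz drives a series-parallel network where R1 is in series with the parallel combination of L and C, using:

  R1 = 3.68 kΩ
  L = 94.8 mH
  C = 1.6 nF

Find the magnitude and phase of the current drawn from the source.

Step 1 — Angular frequency: ω = 2π·f = 2π·1810 = 1.137e+04 rad/s.
Step 2 — Component impedances:
  R1: Z = R = 3680 Ω
  L: Z = jωL = j·1.137e+04·0.0948 = 0 + j1078 Ω
  C: Z = 1/(jωC) = -j/(ω·C) = 0 - j5.496e+04 Ω
Step 3 — Parallel branch: L || C = 1/(1/L + 1/C) = 0 + j1100 Ω.
Step 4 — Series with R1: Z_total = R1 + (L || C) = 3680 + j1100 Ω = 3841∠16.6° Ω.
Step 5 — Source phasor: V = 97∠17.2° V = 92.66 + j28.68 V.
Step 6 — Ohm's law: I = V / Z_total = (92.66 + j28.68) / (3680 + j1100) = 0.02525 + j0.0002479 A.
Step 7 — Convert to polar: |I| = 0.02526 A, ∠I = 0.6°.

I = 0.02526∠0.6° A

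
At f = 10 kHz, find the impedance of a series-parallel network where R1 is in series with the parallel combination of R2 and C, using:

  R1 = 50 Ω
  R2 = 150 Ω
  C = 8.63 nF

Step 1 — Angular frequency: ω = 2π·f = 2π·1e+04 = 6.283e+04 rad/s.
Step 2 — Component impedances:
  R1: Z = R = 50 Ω
  R2: Z = R = 150 Ω
  C: Z = 1/(jωC) = -j/(ω·C) = 0 - j1844 Ω
Step 3 — Parallel branch: R2 || C = 1/(1/R2 + 1/C) = 149 - j12.12 Ω.
Step 4 — Series with R1: Z_total = R1 + (R2 || C) = 199 - j12.12 Ω = 199.4∠-3.5° Ω.

Z = 199 - j12.12 Ω = 199.4∠-3.5° Ω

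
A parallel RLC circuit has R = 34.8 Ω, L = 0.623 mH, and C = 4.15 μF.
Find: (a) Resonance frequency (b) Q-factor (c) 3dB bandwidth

Step 1 — Resonance: ω₀ = 1/√(LC) = 1/√(0.000623·4.15e-06) = 1.967e+04 rad/s.
Step 2 — f₀ = ω₀/(2π) = 3130 Hz.
Step 3 — Parallel Q: Q = R/(ω₀L) = 34.8/(1.967e+04·0.000623) = 2.84.
Step 4 — Bandwidth: Δω = ω₀/Q = 6924 rad/s; BW = Δω/(2π) = 1102 Hz.

(a) f₀ = 3130 Hz  (b) Q = 2.84  (c) BW = 1102 Hz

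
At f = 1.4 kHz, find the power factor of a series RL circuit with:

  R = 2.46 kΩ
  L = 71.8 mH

Step 1 — Angular frequency: ω = 2π·f = 2π·1400 = 8796 rad/s.
Step 2 — Component impedances:
  R: Z = R = 2460 Ω
  L: Z = jωL = j·8796·0.0718 = 0 + j631.6 Ω
Step 3 — Series combination: Z_total = R + L = 2460 + j631.6 Ω = 2540∠14.4° Ω.
Step 4 — Power factor: PF = cos(φ) = Re(Z)/|Z| = 2460/2539.8 = 0.9686.
Step 5 — Type: Im(Z) = 631.6 ⇒ lagging (phase φ = 14.4°).

PF = 0.9686 (lagging, φ = 14.4°)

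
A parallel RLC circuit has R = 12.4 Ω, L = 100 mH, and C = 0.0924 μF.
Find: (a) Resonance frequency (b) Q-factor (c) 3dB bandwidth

Step 1 — Resonance: ω₀ = 1/√(LC) = 1/√(0.1·9.24e-08) = 1.04e+04 rad/s.
Step 2 — f₀ = ω₀/(2π) = 1656 Hz.
Step 3 — Parallel Q: Q = R/(ω₀L) = 12.4/(1.04e+04·0.1) = 0.01192.
Step 4 — Bandwidth: Δω = ω₀/Q = 8.728e+05 rad/s; BW = Δω/(2π) = 1.389e+05 Hz.

(a) f₀ = 1656 Hz  (b) Q = 0.01192  (c) BW = 1.389e+05 Hz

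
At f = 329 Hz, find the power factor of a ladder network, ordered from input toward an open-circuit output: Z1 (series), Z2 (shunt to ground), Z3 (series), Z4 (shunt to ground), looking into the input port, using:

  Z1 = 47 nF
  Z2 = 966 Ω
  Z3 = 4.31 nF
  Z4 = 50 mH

Step 1 — Angular frequency: ω = 2π·f = 2π·329 = 2067 rad/s.
Step 2 — Component impedances:
  Z1: Z = 1/(jωC) = -j/(ω·C) = 0 - j1.029e+04 Ω
  Z2: Z = R = 966 Ω
  Z3: Z = 1/(jωC) = -j/(ω·C) = 0 - j1.122e+05 Ω
  Z4: Z = jωL = j·2067·0.05 = 0 + j103.4 Ω
Step 3 — Ladder network (open output): work backward from the far end, alternating series and parallel combinations. Z_in = 965.9 - j1.03e+04 Ω = 1.035e+04∠-84.6° Ω.
Step 4 — Power factor: PF = cos(φ) = Re(Z)/|Z| = 965.93/10346 = 0.09336.
Step 5 — Type: Im(Z) = -1.03e+04 ⇒ leading (phase φ = -84.6°).

PF = 0.09336 (leading, φ = -84.6°)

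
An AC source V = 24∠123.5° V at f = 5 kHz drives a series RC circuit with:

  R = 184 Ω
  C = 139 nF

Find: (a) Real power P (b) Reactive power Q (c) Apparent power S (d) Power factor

Step 1 — Angular frequency: ω = 2π·f = 2π·5000 = 3.142e+04 rad/s.
Step 2 — Component impedances:
  R: Z = R = 184 Ω
  C: Z = 1/(jωC) = -j/(ω·C) = 0 - j229 Ω
Step 3 — Series combination: Z_total = R + C = 184 - j229 Ω = 293.8∠-51.2° Ω.
Step 4 — Source phasor: V = 24∠123.5° V = -13.25 + j20.01 V.
Step 5 — Current: I = V / Z = -0.08135 + j0.00752 A = 0.0817∠174.7° A.
Step 6 — Complex power: S = V·I* = 1.228 - j1.528 VA.
Step 7 — Real power: P = Re(S) = 1.228 W.
Step 8 — Reactive power: Q = Im(S) = -1.528 VAR.
Step 9 — Apparent power: |S| = 1.961 VA.
Step 10 — Power factor: PF = P/|S| = 0.6264 (leading).

(a) P = 1.228 W  (b) Q = -1.528 VAR  (c) S = 1.961 VA  (d) PF = 0.6264 (leading)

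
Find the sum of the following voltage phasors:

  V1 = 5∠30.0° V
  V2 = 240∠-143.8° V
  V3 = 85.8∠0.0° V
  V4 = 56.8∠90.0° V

Step 1 — Convert each phasor to rectangular form:
  V1 = 5·(cos(30.0°) + j·sin(30.0°)) = 4.33 + j2.5 V
  V2 = 240·(cos(-143.8°) + j·sin(-143.8°)) = -193.7 - j141.7 V
  V3 = 85.8·(cos(0.0°) + j·sin(0.0°)) = 85.8 V
  V4 = 56.8·(cos(90.0°) + j·sin(90.0°)) = 0 + j56.8 V
Step 2 — Sum components: V_total = -103.5 - j82.45 V.
Step 3 — Convert to polar: |V_total| = 132.4 V, ∠V_total = -141.5°.

V_total = 132.4∠-141.5° V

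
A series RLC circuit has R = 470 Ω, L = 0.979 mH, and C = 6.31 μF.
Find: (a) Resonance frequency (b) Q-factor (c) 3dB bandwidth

Step 1 — Resonance condition Im(Z)=0 gives ω₀ = 1/√(LC).
Step 2 — ω₀ = 1/√(0.000979·6.31e-06) = 1.272e+04 rad/s.
Step 3 — f₀ = ω₀/(2π) = 2025 Hz.
Step 4 — Series Q: Q = ω₀L/R = 1.272e+04·0.000979/470 = 0.0265.
Step 5 — 3dB bandwidth: Δω = ω₀/Q = 4.801e+05 rad/s; BW = Δω/(2π) = 7.641e+04 Hz.

(a) f₀ = 2025 Hz  (b) Q = 0.0265  (c) BW = 7.641e+04 Hz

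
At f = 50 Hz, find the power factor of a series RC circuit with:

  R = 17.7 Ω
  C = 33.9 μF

Step 1 — Angular frequency: ω = 2π·f = 2π·50 = 314.2 rad/s.
Step 2 — Component impedances:
  R: Z = R = 17.7 Ω
  C: Z = 1/(jωC) = -j/(ω·C) = 0 - j93.9 Ω
Step 3 — Series combination: Z_total = R + C = 17.7 - j93.9 Ω = 95.55∠-79.3° Ω.
Step 4 — Power factor: PF = cos(φ) = Re(Z)/|Z| = 17.7/95.55 = 0.1852.
Step 5 — Type: Im(Z) = -93.9 ⇒ leading (phase φ = -79.3°).

PF = 0.1852 (leading, φ = -79.3°)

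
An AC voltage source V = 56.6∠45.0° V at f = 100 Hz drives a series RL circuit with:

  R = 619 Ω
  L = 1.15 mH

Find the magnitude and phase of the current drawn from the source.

Step 1 — Angular frequency: ω = 2π·f = 2π·100 = 628.3 rad/s.
Step 2 — Component impedances:
  R: Z = R = 619 Ω
  L: Z = jωL = j·628.3·0.00115 = 0 + j0.7226 Ω
Step 3 — Series combination: Z_total = R + L = 619 + j0.7226 Ω = 619∠0.1° Ω.
Step 4 — Source phasor: V = 56.6∠45.0° V = 40.02 + j40.02 V.
Step 5 — Ohm's law: I = V / Z_total = (40.02 + j40.02) / (619 + j0.7226) = 0.06473 + j0.06458 A.
Step 6 — Convert to polar: |I| = 0.09144 A, ∠I = 44.9°.

I = 0.09144∠44.9° A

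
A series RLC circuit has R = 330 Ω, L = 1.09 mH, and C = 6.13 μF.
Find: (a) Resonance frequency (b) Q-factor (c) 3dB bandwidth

Step 1 — Resonance condition Im(Z)=0 gives ω₀ = 1/√(LC).
Step 2 — ω₀ = 1/√(0.00109·6.13e-06) = 1.223e+04 rad/s.
Step 3 — f₀ = ω₀/(2π) = 1947 Hz.
Step 4 — Series Q: Q = ω₀L/R = 1.223e+04·0.00109/330 = 0.04041.
Step 5 — 3dB bandwidth: Δω = ω₀/Q = 3.028e+05 rad/s; BW = Δω/(2π) = 4.818e+04 Hz.

(a) f₀ = 1947 Hz  (b) Q = 0.04041  (c) BW = 4.818e+04 Hz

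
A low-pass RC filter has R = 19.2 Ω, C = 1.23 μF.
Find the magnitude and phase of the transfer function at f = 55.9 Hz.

Step 1 — Angular frequency: ω = 2π·55.9 = 351.2 rad/s.
Step 2 — Transfer function: H(jω) = 1/(1 + jωRC).
Step 3 — Denominator: 1 + jωRC = 1 + j·351.2·19.2·1.23e-06 = 1 + j0.008295.
Step 4 — H = 0.9999 - j0.008294.
Step 5 — Magnitude: |H| = 1 (-0.0 dB); phase: φ = -0.5°.

|H| = 1 (-0.0 dB), φ = -0.5°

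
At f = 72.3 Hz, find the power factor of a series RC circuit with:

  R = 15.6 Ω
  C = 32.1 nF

Step 1 — Angular frequency: ω = 2π·f = 2π·72.3 = 454.3 rad/s.
Step 2 — Component impedances:
  R: Z = R = 15.6 Ω
  C: Z = 1/(jωC) = -j/(ω·C) = 0 - j6.858e+04 Ω
Step 3 — Series combination: Z_total = R + C = 15.6 - j6.858e+04 Ω = 6.858e+04∠-90.0° Ω.
Step 4 — Power factor: PF = cos(φ) = Re(Z)/|Z| = 15.6/6.858e+04 = 0.0002275.
Step 5 — Type: Im(Z) = -6.858e+04 ⇒ leading (phase φ = -90.0°).

PF = 0.0002275 (leading, φ = -90.0°)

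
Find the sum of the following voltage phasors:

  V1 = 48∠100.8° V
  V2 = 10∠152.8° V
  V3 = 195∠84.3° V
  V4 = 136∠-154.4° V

Step 1 — Convert each phasor to rectangular form:
  V1 = 48·(cos(100.8°) + j·sin(100.8°)) = -8.994 + j47.15 V
  V2 = 10·(cos(152.8°) + j·sin(152.8°)) = -8.894 + j4.571 V
  V3 = 195·(cos(84.3°) + j·sin(84.3°)) = 19.37 + j194 V
  V4 = 136·(cos(-154.4°) + j·sin(-154.4°)) = -122.6 - j58.76 V
Step 2 — Sum components: V_total = -121.2 + j187 V.
Step 3 — Convert to polar: |V_total| = 222.8 V, ∠V_total = 122.9°.

V_total = 222.8∠122.9° V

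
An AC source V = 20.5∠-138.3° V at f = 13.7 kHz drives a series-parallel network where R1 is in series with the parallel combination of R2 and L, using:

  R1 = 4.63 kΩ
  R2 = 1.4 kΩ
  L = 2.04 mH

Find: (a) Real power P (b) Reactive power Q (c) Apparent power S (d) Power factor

Step 1 — Angular frequency: ω = 2π·f = 2π·1.37e+04 = 8.608e+04 rad/s.
Step 2 — Component impedances:
  R1: Z = R = 4630 Ω
  R2: Z = R = 1400 Ω
  L: Z = jωL = j·8.608e+04·0.00204 = 0 + j175.6 Ω
Step 3 — Parallel branch: R2 || L = 1/(1/R2 + 1/L) = 21.68 + j172.9 Ω.
Step 4 — Series with R1: Z_total = R1 + (R2 || L) = 4652 + j172.9 Ω = 4655∠2.1° Ω.
Step 5 — Source phasor: V = 20.5∠-138.3° V = -15.31 - j13.64 V.
Step 6 — Current: I = V / Z = -0.003395 - j0.002806 A = 0.004404∠-140.4° A.
Step 7 — Complex power: S = V·I* = 0.09022 + j0.003353 VA.
Step 8 — Real power: P = Re(S) = 0.09022 W.
Step 9 — Reactive power: Q = Im(S) = 0.003353 VAR.
Step 10 — Apparent power: |S| = 0.09028 VA.
Step 11 — Power factor: PF = P/|S| = 0.9993 (lagging).

(a) P = 0.09022 W  (b) Q = 0.003353 VAR  (c) S = 0.09028 VA  (d) PF = 0.9993 (lagging)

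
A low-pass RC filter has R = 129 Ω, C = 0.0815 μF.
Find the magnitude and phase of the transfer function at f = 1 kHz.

Step 1 — Angular frequency: ω = 2π·1000 = 6283 rad/s.
Step 2 — Transfer function: H(jω) = 1/(1 + jωRC).
Step 3 — Denominator: 1 + jωRC = 1 + j·6283·129·8.15e-08 = 1 + j0.06606.
Step 4 — H = 0.9957 - j0.06577.
Step 5 — Magnitude: |H| = 0.9978 (-0.0 dB); phase: φ = -3.8°.

|H| = 0.9978 (-0.0 dB), φ = -3.8°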